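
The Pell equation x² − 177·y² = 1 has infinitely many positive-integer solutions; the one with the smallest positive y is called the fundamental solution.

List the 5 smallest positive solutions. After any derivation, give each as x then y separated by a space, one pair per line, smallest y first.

√177 → a₀=13, period (3,3,2,8,2,3,3,26); ℓ=8 even so k=7
a_0=13:  p_0=13·1+0=13,  q_0=13·0+1=1
a_1=3:  p_1=3·13+1=40,  q_1=3·1+0=3
a_2=3:  p_2=3·40+13=133,  q_2=3·3+1=10
a_3=2:  p_3=2·133+40=306,  q_3=2·10+3=23
a_4=8:  p_4=8·306+133=2581,  q_4=8·23+10=194
a_5=2:  p_5=2·2581+306=5468,  q_5=2·194+23=411
a_6=3:  p_6=3·5468+2581=18985,  q_6=3·411+194=1427
a_7=3:  p_7=3·18985+5468=62423,  q_7=3·1427+411=4692
fundamental: x₁=62423, y₁=4692  (since 3896630929 − 177·22014864 = 1)
(62423+4692√177)^2 = 7793261857 + 585777432√177
(62423+4692√177)^3 = 972957569736599 + 73131969270780√177
(62423+4692√177)^4 = 121469860743542176897 + 9130233834994022448√177
(62423+4692√177)^5 = 15165026233415309047146263 + 1139873173290531757272228√177

62423 4692
7793261857 585777432
972957569736599 73131969270780
121469860743542176897 9130233834994022448
15165026233415309047146263 1139873173290531757272228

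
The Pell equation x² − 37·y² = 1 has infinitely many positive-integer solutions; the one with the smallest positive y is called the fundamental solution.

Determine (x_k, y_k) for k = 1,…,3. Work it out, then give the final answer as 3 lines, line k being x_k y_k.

√37 → a₀=6, period (12); ℓ=1 odd so k=1
step 0: (6, 1)  from 6·(1,0) + (0,1)
step 1: (73, 12)  from 12·(6,1) + (1,0)
fundamental: x₁=73, y₁=12  (since 5329 − 37·144 = 1)
n=2: (73,12)∘(73,12) = (73·73+37·12·12, 73·12+12·73) = (10657,1752)
n=3: (10657,1752)∘(73,12) = (73·10657+37·12·1752, 73·1752+12·10657) = (1555849,255780)

73 12
10657 1752
1555849 255780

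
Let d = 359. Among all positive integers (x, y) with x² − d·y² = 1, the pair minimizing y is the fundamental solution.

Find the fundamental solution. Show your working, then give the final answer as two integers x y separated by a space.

360 19

√359 → a₀=18, period (1,17,1,36); ℓ=4 even so k=3
step 0: (18, 1)  from 18·(1,0) + (0,1)
step 1: (19, 1)  from 1·(18,1) + (1,0)
step 2: (341, 18)  from 17·(19,1) + (18,1)
step 3: (360, 19)  from 1·(341,18) + (19,1)
(x₁, y₁) = (360, 19);  360² − 359·19² = 1 ✓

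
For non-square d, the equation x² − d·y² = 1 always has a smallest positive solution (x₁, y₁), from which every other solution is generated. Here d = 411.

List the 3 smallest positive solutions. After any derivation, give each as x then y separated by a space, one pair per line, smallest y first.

√411 → a₀=20, period (3,1,1,1,19,1,1,1,3,40); ℓ=10 even so k=9
i=0: a=20 ⇒ p=20, q=1
i=1: a=3 ⇒ p=61, q=3
…
i=3: a=1 ⇒ p=142, q=7
i=4: a=1 ⇒ p=223, q=11
i=5: a=19 ⇒ p=4379, q=216
…
i=8: a=1 ⇒ p=13583, q=670
i=9: a=3 ⇒ p=49730, q=2453
(x₁, y₁) = (49730, 2453);  49730² − 411·2453² = 1 ✓
n=2: (49730,2453)∘(49730,2453) = (49730·49730+411·2453·2453, 49730·2453+2453·49730) = (4946145799,243975380)
n=3: (4946145799,243975380)∘(49730,2453) = (49730·4946145799+411·2453·243975380, 49730·243975380+2453·4946145799) = (491943661118810,24265791292347)

49730 2453
4946145799 243975380
491943661118810 24265791292347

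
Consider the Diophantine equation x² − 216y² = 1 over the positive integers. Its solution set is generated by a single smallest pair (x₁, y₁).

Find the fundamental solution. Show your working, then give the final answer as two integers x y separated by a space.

[14; 1,2,3,2,1,28] for √216; ℓ=6 ⇒ convergent index 5
step 0: (14, 1)  from 14·(1,0) + (0,1)
step 1: (15, 1)  from 1·(14,1) + (1,0)
step 2: (44, 3)  from 2·(15,1) + (14,1)
…
step 4: (338, 23)  from 2·(147,10) + (44,3)
step 5: (485, 33)  from 1·(338,23) + (147,10)
(x₁, y₁) = (485, 33);  485² − 216·33² = 1 ✓

485 33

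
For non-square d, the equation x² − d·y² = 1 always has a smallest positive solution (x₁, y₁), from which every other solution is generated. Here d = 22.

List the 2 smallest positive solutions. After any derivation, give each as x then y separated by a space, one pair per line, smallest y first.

197 42
77617 16548

√22 = [4; 1,2,4,2,1,8, …], period ℓ=6 (even) → k=5
k=0  a_k=4  p_k/q_k = 4/1
k=1  a_k=1  p_k/q_k = 5/1
k=2  a_k=2  p_k/q_k = 14/3
k=3  a_k=4  p_k/q_k = 61/13
k=4  a_k=2  p_k/q_k = 136/29
k=5  a_k=1  p_k/q_k = 197/42
(x₁, y₁) = (197, 42);  197² − 22·42² = 1 ✓
k=2:  x_2 = 197·197+22·42·42 = 77617,  y_2 = 197·42+42·197 = 16548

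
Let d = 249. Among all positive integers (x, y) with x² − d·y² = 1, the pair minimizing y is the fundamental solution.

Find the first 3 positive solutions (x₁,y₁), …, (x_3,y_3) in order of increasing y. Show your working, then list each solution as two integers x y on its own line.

√249 → a₀=15, period (1,3,1,1,5,…,3,1,30); ℓ=16 even so k=15
a_0=15:  p_0=15·1+0=15,  q_0=15·0+1=1
a_1=1:  p_1=1·15+1=16,  q_1=1·1+0=1
a_2=3:  p_2=3·16+15=63,  q_2=3·1+1=4
…
a_5=5:  p_5=5·142+79=789,  q_5=5·9+5=50
a_6=1:  p_6=1·789+142=931,  q_6=1·50+9=59
…
a_11=5:  p_11=5·150586+113835=866765,  q_11=5·9543+7214=54929
a_12=1:  p_12=1·866765+150586=1017351,  q_12=1·54929+9543=64472
a_13=1:  p_13=1·1017351+866765=1884116,  q_13=1·64472+54929=119401
a_14=3:  p_14=3·1884116+1017351=6669699,  q_14=3·119401+64472=422675
a_15=1:  p_15=1·6669699+1884116=8553815,  q_15=1·422675+119401=542076
fundamental: x₁=8553815, y₁=542076  (since 73167751054225 − 249·293846389776 = 1)
k=2:  x_2 = 8553815·8553815+249·542076·542076 = 146335502108449,  y_2 = 8553815·542076+542076·8553815 = 9273635639880
k=3:  x_3 = 8553815·146335502108449+249·542076·9273635639880 = 2503453625935556812055,  y_3 = 8553815·9273635639880+542076·146335502108449 = 158649927281879742324

8553815 542076
146335502108449 9273635639880
2503453625935556812055 158649927281879742324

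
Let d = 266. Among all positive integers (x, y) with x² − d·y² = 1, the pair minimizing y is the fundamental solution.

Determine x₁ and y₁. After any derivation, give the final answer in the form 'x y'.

685 42

√266 → a₀=16, period (3,4,3,32); ℓ=4 even so k=3
k=0  a_k=16  p_k/q_k = 16/1
…
k=2  a_k=4  p_k/q_k = 212/13
k=3  a_k=3  p_k/q_k = 685/42
fundamental: x₁=685, y₁=42  (since 469225 − 266·1764 = 1)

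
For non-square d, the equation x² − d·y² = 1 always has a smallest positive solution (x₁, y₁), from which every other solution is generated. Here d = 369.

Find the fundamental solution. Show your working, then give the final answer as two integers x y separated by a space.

8396801 437120

√369 → a₀=19, period (4,1,3,2,7,4,7,2,3,1,4,38); ℓ=12 even so k=11
k=0  a_k=19  p_k/q_k = 19/1
k=1  a_k=4  p_k/q_k = 77/4
k=2  a_k=1  p_k/q_k = 96/5
k=3  a_k=3  p_k/q_k = 365/19
k=4  a_k=2  p_k/q_k = 826/43
k=5  a_k=7  p_k/q_k = 6147/320
k=6  a_k=4  p_k/q_k = 25414/1323
…
k=8  a_k=2  p_k/q_k = 393504/20485
k=9  a_k=3  p_k/q_k = 1364557/71036
k=10  a_k=1  p_k/q_k = 1758061/91521
k=11  a_k=4  p_k/q_k = 8396801/437120
→ (8396801, 437120).  Check: 8396801²=70506267033601, 369·437120²=70506267033600, difference 1.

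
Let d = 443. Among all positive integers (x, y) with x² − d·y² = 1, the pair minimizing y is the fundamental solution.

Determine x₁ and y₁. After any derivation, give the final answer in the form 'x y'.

√443 → a₀=21, period (21,42); ℓ=2 even so k=1
a_0=21:  p_0=21·1+0=21,  q_0=21·0+1=1
a_1=21:  p_1=21·21+1=442,  q_1=21·1+0=21
→ (442, 21).  Check: 442²=195364, 443·21²=195363, difference 1.

442 21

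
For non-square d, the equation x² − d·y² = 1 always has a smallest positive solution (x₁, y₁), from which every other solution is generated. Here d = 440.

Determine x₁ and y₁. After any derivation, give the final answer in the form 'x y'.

21 1

√440 = [20; 1,40, …], period ℓ=2 (even) → k=1
a_0=20:  p_0=20·1+0=20,  q_0=20·0+1=1
a_1=1:  p_1=1·20+1=21,  q_1=1·1+0=1
(x₁, y₁) = (21, 1);  21² − 440·1² = 1 ✓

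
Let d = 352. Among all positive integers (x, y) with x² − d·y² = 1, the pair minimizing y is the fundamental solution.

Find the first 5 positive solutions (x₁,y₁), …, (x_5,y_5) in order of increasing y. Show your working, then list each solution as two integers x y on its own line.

√352 = [18; 1,3,5,9,5,3,1,36, …], period ℓ=8 (even) → k=7
k=0  a_k=18  p_k/q_k = 18/1
k=1  a_k=1  p_k/q_k = 19/1
…
k=3  a_k=5  p_k/q_k = 394/21
k=4  a_k=9  p_k/q_k = 3621/193
…
k=6  a_k=3  p_k/q_k = 59118/3151
k=7  a_k=1  p_k/q_k = 77617/4137
fundamental: x₁=77617, y₁=4137  (since 6024398689 − 352·17114769 = 1)
k=2:  x_2 = 77617·77617+352·4137·4137 = 12048797377,  y_2 = 77617·4137+4137·77617 = 642203058
k=3:  x_3 = 77617·12048797377+352·4137·642203058 = 1870383011943601,  y_3 = 77617·642203058+4137·12048797377 = 99691749501435
k=4:  x_4 = 77617·1870383011943601+352·4137·99691749501435 = 290347036464004160257,  y_4 = 77617·99691749501435+4137·1870383011943601 = 15475549041463557732
k=5:  x_5 = 77617·290347036464004160257+352·4137·15475549041463557732 = 45071731856582838801391537,  y_5 = 77617·15475549041463557732+4137·290347036464004160257 = 2402331379802862171467853

77617 4137
12048797377 642203058
1870383011943601 99691749501435
290347036464004160257 15475549041463557732
45071731856582838801391537 2402331379802862171467853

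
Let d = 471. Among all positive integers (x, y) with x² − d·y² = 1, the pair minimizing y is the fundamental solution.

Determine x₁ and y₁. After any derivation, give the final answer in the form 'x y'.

√471 → a₀=21, period (1,2,2,1,3,…,2,1,42); ℓ=14 even so k=13
step 0: (21, 1)  from 21·(1,0) + (0,1)
…
step 10: (843469, 38865)  from 1·(644804,29711) + (198665,9154)
step 11: (2331742, 107441)  from 2·(843469,38865) + (644804,29711)
step 12: (5506953, 253747)  from 2·(2331742,107441) + (843469,38865)
step 13: (7838695, 361188)  from 1·(5506953,253747) + (2331742,107441)
(x₁, y₁) = (7838695, 361188);  7838695² − 471·361188² = 1 ✓

7838695 361188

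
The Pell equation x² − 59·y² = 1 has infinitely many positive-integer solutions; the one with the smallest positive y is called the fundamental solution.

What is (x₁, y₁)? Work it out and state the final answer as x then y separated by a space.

√59 → a₀=7, period (1,2,7,2,1,14); ℓ=6 even so k=5
a_0=7:  p_0=7·1+0=7,  q_0=7·0+1=1
…
a_2=2:  p_2=2·8+7=23,  q_2=2·1+1=3
a_3=7:  p_3=7·23+8=169,  q_3=7·3+1=22
a_4=2:  p_4=2·169+23=361,  q_4=2·22+3=47
a_5=1:  p_5=1·361+169=530,  q_5=1·47+22=69
→ (530, 69).  Check: 530²=280900, 59·69²=280899, difference 1.

530 69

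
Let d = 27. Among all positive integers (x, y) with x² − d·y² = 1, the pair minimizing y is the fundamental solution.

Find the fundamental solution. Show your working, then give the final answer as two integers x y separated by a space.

√27 → a₀=5, period (5,10); ℓ=2 even so k=1
i=0: a=5 ⇒ p=5, q=1
i=1: a=5 ⇒ p=26, q=5
→ (26, 5).  Check: 26²=676, 27·5²=675, difference 1.

26 5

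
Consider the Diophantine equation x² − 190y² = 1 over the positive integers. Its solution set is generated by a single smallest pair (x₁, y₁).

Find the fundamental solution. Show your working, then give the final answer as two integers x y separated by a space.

d=190: √d = [13; 1,3,1,1,1,…,3,1,26] (ℓ=14, even), read p_13/q_13
step 0: (13, 1)  from 13·(1,0) + (0,1)
step 1: (14, 1)  from 1·(13,1) + (1,0)
step 2: (55, 4)  from 3·(14,1) + (13,1)
step 3: (69, 5)  from 1·(55,4) + (14,1)
step 4: (124, 9)  from 1·(69,5) + (55,4)
step 5: (193, 14)  from 1·(124,9) + (69,5)
step 6: (510, 37)  from 2·(193,14) + (124,9)
step 7: (1213, 88)  from 2·(510,37) + (193,14)
step 8: (2936, 213)  from 2·(1213,88) + (510,37)
step 9: (4149, 301)  from 1·(2936,213) + (1213,88)
step 10: (7085, 514)  from 1·(4149,301) + (2936,213)
step 11: (11234, 815)  from 1·(7085,514) + (4149,301)
step 12: (40787, 2959)  from 3·(11234,815) + (7085,514)
step 13: (52021, 3774)  from 1·(40787,2959) + (11234,815)
→ (52021, 3774).  Check: 52021²=2706184441, 190·3774²=2706184440, difference 1.

52021 3774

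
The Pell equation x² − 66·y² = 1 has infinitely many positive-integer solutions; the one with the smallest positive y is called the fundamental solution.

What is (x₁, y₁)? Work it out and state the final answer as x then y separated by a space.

65 8

√66 = [8; 8,16, …], period ℓ=2 (even) → k=1
a_0=8:  p_0=8·1+0=8,  q_0=8·0+1=1
a_1=8:  p_1=8·8+1=65,  q_1=8·1+0=8
→ (65, 8).  Check: 65²=4225, 66·8²=4224, difference 1.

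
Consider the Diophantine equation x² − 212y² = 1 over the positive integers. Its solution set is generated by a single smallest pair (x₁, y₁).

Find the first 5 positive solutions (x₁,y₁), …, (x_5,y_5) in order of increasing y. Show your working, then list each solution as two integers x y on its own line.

[14; 1,1,3,1,1,…,1,1,28] for √212; ℓ=14 ⇒ convergent index 13
a_0=14:  p_0=14·1+0=14,  q_0=14·0+1=1
…
a_2=1:  p_2=1·15+14=29,  q_2=1·1+1=2
…
a_4=1:  p_4=1·102+29=131,  q_4=1·7+2=9
…
a_6=1:  p_6=1·233+131=364,  q_6=1·16+9=25
…
a_10=1:  p_10=1·5198+2781=7979,  q_10=1·357+191=548
…
a_12=1:  p_12=1·29135+7979=37114,  q_12=1·2001+548=2549
a_13=1:  p_13=1·37114+29135=66249,  q_13=1·2549+2001=4550
(x₁, y₁) = (66249, 4550);  66249² − 212·4550² = 1 ✓
k=2:  x_2 = 66249·66249+212·4550·4550 = 8777860001,  y_2 = 66249·4550+4550·66249 = 602865900
k=3:  x_3 = 66249·8777860001+212·4550·602865900 = 1163048894346249,  y_3 = 66249·602865900+4550·8777860001 = 79878526013650
k=4:  x_4 = 66249·1163048894346249+212·4550·79878526013650 = 154101652394311440001,  y_4 = 66249·79878526013650+4550·1163048894346249 = 10583744939153731800
k=5:  x_5 = 66249·154101652394311440001+212·4550·10583744939153731800 = 20418160737778428282906249,  y_5 = 66249·10583744939153731800+4550·154101652394311440001 = 1402325036868112630022750

66249 4550
8777860001 602865900
1163048894346249 79878526013650
154101652394311440001 10583744939153731800
20418160737778428282906249 1402325036868112630022750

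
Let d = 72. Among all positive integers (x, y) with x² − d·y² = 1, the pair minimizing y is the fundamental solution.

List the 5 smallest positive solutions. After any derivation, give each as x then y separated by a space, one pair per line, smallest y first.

17 2
577 68
19601 2310
665857 78472
22619537 2665738

d=72: √d = [8; 2,16] (ℓ=2, even), read p_1/q_1
a_0=8:  p_0=8·1+0=8,  q_0=8·0+1=1
a_1=2:  p_1=2·8+1=17,  q_1=2·1+0=2
(x₁, y₁) = (17, 2);  17² − 72·2² = 1 ✓
n=2: (17,2)∘(17,2) = (17·17+72·2·2, 17·2+2·17) = (577,68)
n=3: (577,68)∘(17,2) = (17·577+72·2·68, 17·68+2·577) = (19601,2310)
n=4: (19601,2310)∘(17,2) = (17·19601+72·2·2310, 17·2310+2·19601) = (665857,78472)
n=5: (665857,78472)∘(17,2) = (17·665857+72·2·78472, 17·78472+2·665857) = (22619537,2665738)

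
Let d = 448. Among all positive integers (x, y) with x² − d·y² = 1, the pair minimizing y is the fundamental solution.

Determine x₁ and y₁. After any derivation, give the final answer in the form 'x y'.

127 6

√448 → a₀=21, period (6,42); ℓ=2 even so k=1
a_0=21:  p_0=21·1+0=21,  q_0=21·0+1=1
a_1=6:  p_1=6·21+1=127,  q_1=6·1+0=6
fundamental: x₁=127, y₁=6  (since 16129 − 448·36 = 1)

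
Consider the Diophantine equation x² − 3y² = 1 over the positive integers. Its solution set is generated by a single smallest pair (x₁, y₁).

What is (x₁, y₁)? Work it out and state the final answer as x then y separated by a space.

2 1

√3 → a₀=1, period (1,2); ℓ=2 even so k=1
a_0=1:  p_0=1·1+0=1,  q_0=1·0+1=1
a_1=1:  p_1=1·1+1=2,  q_1=1·1+0=1
fundamental: x₁=2, y₁=1  (since 4 − 3·1 = 1)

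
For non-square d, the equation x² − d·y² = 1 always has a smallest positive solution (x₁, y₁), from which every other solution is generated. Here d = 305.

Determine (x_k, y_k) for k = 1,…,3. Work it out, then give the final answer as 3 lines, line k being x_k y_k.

489 28
478241 27384
467719209 26781524

d=305: √d = [17; 2,6,2,34] (ℓ=4, even), read p_3/q_3
k=0  a_k=17  p_k/q_k = 17/1
…
k=2  a_k=6  p_k/q_k = 227/13
k=3  a_k=2  p_k/q_k = 489/28
fundamental: x₁=489, y₁=28  (since 239121 − 305·784 = 1)
(x_2, y_2) = (489·489 + 305·28·28, 489·28 + 28·489) = (478241, 27384)
(x_3, y_3) = (489·478241 + 305·28·27384, 489·27384 + 28·478241) = (467719209, 26781524)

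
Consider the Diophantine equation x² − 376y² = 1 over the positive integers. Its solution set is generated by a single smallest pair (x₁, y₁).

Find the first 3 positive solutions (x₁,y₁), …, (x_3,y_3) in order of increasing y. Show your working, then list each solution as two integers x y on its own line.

2143295 110532
9187426914049 473805365880
39382732335491159615 2031009343327438668

√376 → a₀=19, period (2,1,1,3,1,…,1,2,38); ℓ=16 even so k=15
a_0=19:  p_0=19·1+0=19,  q_0=19·0+1=1
a_1=2:  p_1=2·19+1=39,  q_1=2·1+0=2
…
a_8=4:  p_8=4·2928+1241=12953,  q_8=4·151+64=668
a_9=2:  p_9=2·12953+2928=28834,  q_9=2·668+151=1487
…
a_12=3:  p_12=3·99455+70621=368986,  q_12=3·5129+3642=19029
…
a_14=1:  p_14=1·468441+368986=837427,  q_14=1·24158+19029=43187
a_15=2:  p_15=2·837427+468441=2143295,  q_15=2·43187+24158=110532
→ (2143295, 110532).  Check: 2143295²=4593713457025, 376·110532²=4593713457024, difference 1.
k=2:  x_2 = 2143295·2143295+376·110532·110532 = 9187426914049,  y_2 = 2143295·110532+110532·2143295 = 473805365880
k=3:  x_3 = 2143295·9187426914049+376·110532·473805365880 = 39382732335491159615,  y_3 = 2143295·473805365880+110532·9187426914049 = 2031009343327438668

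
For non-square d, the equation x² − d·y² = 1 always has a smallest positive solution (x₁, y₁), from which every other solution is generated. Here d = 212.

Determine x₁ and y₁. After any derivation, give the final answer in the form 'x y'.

√212 → a₀=14, period (1,1,3,1,1,…,1,1,28); ℓ=14 even so k=13
step 0: (14, 1)  from 14·(1,0) + (0,1)
step 1: (15, 1)  from 1·(14,1) + (1,0)
step 2: (29, 2)  from 1·(15,1) + (14,1)
…
step 7: (2417, 166)  from 6·(364,25) + (233,16)
step 8: (2781, 191)  from 1·(2417,166) + (364,25)
step 9: (5198, 357)  from 1·(2781,191) + (2417,166)
…
step 12: (37114, 2549)  from 1·(29135,2001) + (7979,548)
step 13: (66249, 4550)  from 1·(37114,2549) + (29135,2001)
→ (66249, 4550).  Check: 66249²=4388930001, 212·4550²=4388930000, difference 1.

66249 4550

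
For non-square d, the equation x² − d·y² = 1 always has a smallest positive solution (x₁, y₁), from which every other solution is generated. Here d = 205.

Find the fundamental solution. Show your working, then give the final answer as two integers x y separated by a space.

d=205: √d = [14; 3,6,1,4,1,6,3,28] (ℓ=8, even), read p_7/q_7
k=0  a_k=14  p_k/q_k = 14/1
k=1  a_k=3  p_k/q_k = 43/3
…
k=4  a_k=4  p_k/q_k = 1532/107
…
k=6  a_k=6  p_k/q_k = 12614/881
k=7  a_k=3  p_k/q_k = 39689/2772
fundamental: x₁=39689, y₁=2772  (since 1575216721 − 205·7683984 = 1)

39689 2772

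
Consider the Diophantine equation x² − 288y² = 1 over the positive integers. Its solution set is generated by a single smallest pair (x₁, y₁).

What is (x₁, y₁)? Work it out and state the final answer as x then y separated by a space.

[16; 1,32] for √288; ℓ=2 ⇒ convergent index 1
step 0: (16, 1)  from 16·(1,0) + (0,1)
step 1: (17, 1)  from 1·(16,1) + (1,0)
→ (17, 1).  Check: 17²=289, 288·1²=288, difference 1.

17 1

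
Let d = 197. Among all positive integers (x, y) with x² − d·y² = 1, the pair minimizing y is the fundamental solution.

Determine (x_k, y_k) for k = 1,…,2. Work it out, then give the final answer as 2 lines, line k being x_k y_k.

393 28
308897 22008

[14; 28] for √197; ℓ=1 ⇒ convergent index 1
step 0: (14, 1)  from 14·(1,0) + (0,1)
step 1: (393, 28)  from 28·(14,1) + (1,0)
→ (393, 28).  Check: 393²=154449, 197·28²=154448, difference 1.
k=2:  x_2 = 393·393+197·28·28 = 308897,  y_2 = 393·28+28·393 = 22008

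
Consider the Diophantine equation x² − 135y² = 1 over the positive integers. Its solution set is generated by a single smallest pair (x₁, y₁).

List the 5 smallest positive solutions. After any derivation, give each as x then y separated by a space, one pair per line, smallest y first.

√135 → a₀=11, period (1,1,1,1,1,1,1,22); ℓ=8 even so k=7
i=0: a=11 ⇒ p=11, q=1
i=1: a=1 ⇒ p=12, q=1
i=2: a=1 ⇒ p=23, q=2
…
i=4: a=1 ⇒ p=58, q=5
i=5: a=1 ⇒ p=93, q=8
i=6: a=1 ⇒ p=151, q=13
i=7: a=1 ⇒ p=244, q=21
→ (244, 21).  Check: 244²=59536, 135·21²=59535, difference 1.
n=2: (244,21)∘(244,21) = (244·244+135·21·21, 244·21+21·244) = (119071,10248)
n=3: (119071,10248)∘(244,21) = (244·119071+135·21·10248, 244·10248+21·119071) = (58106404,5001003)
n=4: (58106404,5001003)∘(244,21) = (244·58106404+135·21·5001003, 244·5001003+21·58106404) = (28355806081,2440479216)
n=5: (28355806081,2440479216)∘(244,21) = (244·28355806081+135·21·2440479216, 244·2440479216+21·28355806081) = (13837575261124,1190948856405)

244 21
119071 10248
58106404 5001003
28355806081 2440479216
13837575261124 1190948856405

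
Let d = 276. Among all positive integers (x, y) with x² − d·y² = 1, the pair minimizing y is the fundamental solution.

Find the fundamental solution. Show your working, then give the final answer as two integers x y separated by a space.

d=276: √d = [16; 1,1,1,1,2,2,2,1,1,1,1,32] (ℓ=12, even), read p_11/q_11
i=0: a=16 ⇒ p=16, q=1
…
i=2: a=1 ⇒ p=33, q=2
i=3: a=1 ⇒ p=50, q=3
i=4: a=1 ⇒ p=83, q=5
i=5: a=2 ⇒ p=216, q=13
i=6: a=2 ⇒ p=515, q=31
i=7: a=2 ⇒ p=1246, q=75
i=8: a=1 ⇒ p=1761, q=106
i=9: a=1 ⇒ p=3007, q=181
i=10: a=1 ⇒ p=4768, q=287
i=11: a=1 ⇒ p=7775, q=468
(x₁, y₁) = (7775, 468);  7775² − 276·468² = 1 ✓

7775 468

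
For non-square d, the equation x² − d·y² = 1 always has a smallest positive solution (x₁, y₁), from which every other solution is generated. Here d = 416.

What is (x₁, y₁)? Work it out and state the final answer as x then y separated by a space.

5201 255

[20; 2,1,1,9,1,1,2,40] for √416; ℓ=8 ⇒ convergent index 7
step 0: (20, 1)  from 20·(1,0) + (0,1)
…
step 2: (61, 3)  from 1·(41,2) + (20,1)
…
step 5: (1081, 53)  from 1·(979,48) + (102,5)
step 6: (2060, 101)  from 1·(1081,53) + (979,48)
step 7: (5201, 255)  from 2·(2060,101) + (1081,53)
(x₁, y₁) = (5201, 255);  5201² − 416·255² = 1 ✓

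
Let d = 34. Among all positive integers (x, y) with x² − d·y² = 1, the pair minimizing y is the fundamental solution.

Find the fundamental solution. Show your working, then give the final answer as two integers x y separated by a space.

35 6

√34 → a₀=5, period (1,4,1,10); ℓ=4 even so k=3
step 0: (5, 1)  from 5·(1,0) + (0,1)
step 1: (6, 1)  from 1·(5,1) + (1,0)
step 2: (29, 5)  from 4·(6,1) + (5,1)
step 3: (35, 6)  from 1·(29,5) + (6,1)
→ (35, 6).  Check: 35²=1225, 34·6²=1224, difference 1.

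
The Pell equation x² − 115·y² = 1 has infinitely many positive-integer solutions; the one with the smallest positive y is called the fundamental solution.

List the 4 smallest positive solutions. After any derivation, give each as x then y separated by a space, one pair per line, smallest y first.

√115 → a₀=10, period (1,2,1,1,1,1,1,2,1,20); ℓ=10 even so k=9
step 0: (10, 1)  from 10·(1,0) + (0,1)
…
step 4: (75, 7)  from 1·(43,4) + (32,3)
…
step 8: (815, 76)  from 2·(311,29) + (193,18)
step 9: (1126, 105)  from 1·(815,76) + (311,29)
(x₁, y₁) = (1126, 105);  1126² − 115·105² = 1 ✓
(1126+105√115)^2 = 2535751 + 236460√115
(1126+105√115)^3 = 5710510126 + 532507815√115
(1126+105√115)^4 = 12860066268001 + 1199207362920√115

1126 105
2535751 236460
5710510126 532507815
12860066268001 1199207362920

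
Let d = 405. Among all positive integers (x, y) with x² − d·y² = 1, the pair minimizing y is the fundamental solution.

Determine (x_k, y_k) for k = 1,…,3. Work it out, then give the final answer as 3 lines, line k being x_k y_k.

√405 = [20; 8,40, …], period ℓ=2 (even) → k=1
k=0  a_k=20  p_k/q_k = 20/1
k=1  a_k=8  p_k/q_k = 161/8
fundamental: x₁=161, y₁=8  (since 25921 − 405·64 = 1)
n=2: (161,8)∘(161,8) = (161·161+405·8·8, 161·8+8·161) = (51841,2576)
n=3: (51841,2576)∘(161,8) = (161·51841+405·8·2576, 161·2576+8·51841) = (16692641,829464)

161 8
51841 2576
16692641 829464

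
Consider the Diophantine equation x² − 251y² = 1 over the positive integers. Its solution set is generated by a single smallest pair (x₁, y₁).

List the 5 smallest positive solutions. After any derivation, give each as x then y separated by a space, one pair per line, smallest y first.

√251 = [15; 1,5,2,1,2,…,5,1,30, …], period ℓ=14 (even) → k=13
step 0: (15, 1)  from 15·(1,0) + (0,1)
step 1: (16, 1)  from 1·(15,1) + (1,0)
…
step 5: (808, 51)  from 2·(301,19) + (206,13)
…
step 8: (61043, 3853)  from 2·(29563,1866) + (1917,121)
step 9: (151649, 9572)  from 2·(61043,3853) + (29563,1866)
…
step 12: (3097857, 195535)  from 5·(577033,36422) + (212692,13425)
step 13: (3674890, 231957)  from 1·(3097857,195535) + (577033,36422)
fundamental: x₁=3674890, y₁=231957  (since 13504816512100 − 251·53804049849 = 1)
n=2: (3674890,231957)∘(3674890,231957) = (3674890·3674890+251·231957·231957, 3674890·231957+231957·3674890) = (27009633024199,1704832919460)
n=3: (27009633024199,1704832919460)∘(3674890,231957) = (3674890·27009633024199+251·231957·1704832919460, 3674890·1704832919460+231957·27009633024199) = (198514860608593651330,12530146894788486843)
n=4: (198514860608593651330,12530146894788486843)∘(3674890,231957) = (3674890·198514860608593651330+251·231957·12530146894788486843, 3674890·12530146894788486843+231957·198514860608593651330) = (1459040552203802437039183201,92093823044376819996025080)
n=5: (1459040552203802437039183201,92093823044376819996025080)∘(3674890,231957) = (3674890·1459040552203802437039183201+251·231957·92093823044376819996025080, 3674890·92093823044376819996025080+231957·1459040552203802437039183201) = (10723627069776264560841239313394450,676869338735087333923490423995557)

3674890 231957
27009633024199 1704832919460
198514860608593651330 12530146894788486843
1459040552203802437039183201 92093823044376819996025080
10723627069776264560841239313394450 676869338735087333923490423995557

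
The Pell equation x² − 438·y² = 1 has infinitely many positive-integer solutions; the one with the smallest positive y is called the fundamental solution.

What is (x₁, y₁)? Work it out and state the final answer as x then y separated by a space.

293 14

√438 → a₀=20, period (1,12,1,40); ℓ=4 even so k=3
i=0: a=20 ⇒ p=20, q=1
i=1: a=1 ⇒ p=21, q=1
i=2: a=12 ⇒ p=272, q=13
i=3: a=1 ⇒ p=293, q=14
fundamental: x₁=293, y₁=14  (since 85849 − 438·196 = 1)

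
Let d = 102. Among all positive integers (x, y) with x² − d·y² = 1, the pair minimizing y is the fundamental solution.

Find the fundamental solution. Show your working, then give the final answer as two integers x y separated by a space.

101 10

√102 = [10; 10,20, …], period ℓ=2 (even) → k=1
a_0=10:  p_0=10·1+0=10,  q_0=10·0+1=1
a_1=10:  p_1=10·10+1=101,  q_1=10·1+0=10
(x₁, y₁) = (101, 10);  101² − 102·10² = 1 ✓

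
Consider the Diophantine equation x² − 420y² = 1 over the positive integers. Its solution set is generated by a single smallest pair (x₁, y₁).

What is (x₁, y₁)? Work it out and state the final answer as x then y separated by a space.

41 2

√420 → a₀=20, period (2,40); ℓ=2 even so k=1
k=0  a_k=20  p_k/q_k = 20/1
k=1  a_k=2  p_k/q_k = 41/2
fundamental: x₁=41, y₁=2  (since 1681 − 420·4 = 1)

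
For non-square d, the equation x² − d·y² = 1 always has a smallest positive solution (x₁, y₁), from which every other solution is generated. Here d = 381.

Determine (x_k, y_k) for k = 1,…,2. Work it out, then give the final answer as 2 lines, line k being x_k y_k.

1015 52
2060449 105560

√381 → a₀=19, period (1,1,12,1,1,38); ℓ=6 even so k=5
step 0: (19, 1)  from 19·(1,0) + (0,1)
…
step 4: (527, 27)  from 1·(488,25) + (39,2)
step 5: (1015, 52)  from 1·(527,27) + (488,25)
fundamental: x₁=1015, y₁=52  (since 1030225 − 381·2704 = 1)
n=2: (1015,52)∘(1015,52) = (1015·1015+381·52·52, 1015·52+52·1015) = (2060449,105560)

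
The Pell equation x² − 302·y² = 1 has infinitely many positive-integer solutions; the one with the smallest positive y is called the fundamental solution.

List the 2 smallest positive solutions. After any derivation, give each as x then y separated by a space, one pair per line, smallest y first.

4276623 246092
36579008568257 2104885414632

[17; 2,1,1,1,4,…,1,2,34] for √302; ℓ=16 ⇒ convergent index 15
step 0: (17, 1)  from 17·(1,0) + (0,1)
…
step 2: (52, 3)  from 1·(35,2) + (17,1)
…
step 6: (1425, 82)  from 2·(643,37) + (139,8)
…
step 8: (34513, 1986)  from 16·(2068,119) + (1425,82)
step 9: (36581, 2105)  from 1·(34513,1986) + (2068,119)
step 10: (107675, 6196)  from 2·(36581,2105) + (34513,1986)
…
step 12: (574956, 33085)  from 1·(467281,26889) + (107675,6196)
step 13: (1042237, 59974)  from 1·(574956,33085) + (467281,26889)
step 14: (1617193, 93059)  from 1·(1042237,59974) + (574956,33085)
step 15: (4276623, 246092)  from 2·(1617193,93059) + (1042237,59974)
→ (4276623, 246092).  Check: 4276623²=18289504284129, 302·246092²=18289504284128, difference 1.
n=2: (4276623,246092)∘(4276623,246092) = (4276623·4276623+302·246092·246092, 4276623·246092+246092·4276623) = (36579008568257,2104885414632)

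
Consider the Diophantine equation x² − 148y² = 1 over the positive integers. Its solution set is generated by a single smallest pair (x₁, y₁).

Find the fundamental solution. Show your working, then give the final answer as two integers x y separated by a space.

73 6

[12; 6,24] for √148; ℓ=2 ⇒ convergent index 1
k=0  a_k=12  p_k/q_k = 12/1
k=1  a_k=6  p_k/q_k = 73/6
(x₁, y₁) = (73, 6);  73² − 148·6² = 1 ✓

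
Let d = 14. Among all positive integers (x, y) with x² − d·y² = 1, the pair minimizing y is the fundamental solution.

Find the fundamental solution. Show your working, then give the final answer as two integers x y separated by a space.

√14 = [3; 1,2,1,6, …], period ℓ=4 (even) → k=3
step 0: (3, 1)  from 3·(1,0) + (0,1)
step 1: (4, 1)  from 1·(3,1) + (1,0)
step 2: (11, 3)  from 2·(4,1) + (3,1)
step 3: (15, 4)  from 1·(11,3) + (4,1)
→ (15, 4).  Check: 15²=225, 14·4²=224, difference 1.

15 4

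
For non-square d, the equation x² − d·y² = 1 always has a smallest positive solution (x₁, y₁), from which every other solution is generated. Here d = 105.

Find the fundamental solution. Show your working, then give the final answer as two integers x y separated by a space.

41 4

√105 = [10; 4,20, …], period ℓ=2 (even) → k=1
a_0=10:  p_0=10·1+0=10,  q_0=10·0+1=1
a_1=4:  p_1=4·10+1=41,  q_1=4·1+0=4
(x₁, y₁) = (41, 4);  41² − 105·4² = 1 ✓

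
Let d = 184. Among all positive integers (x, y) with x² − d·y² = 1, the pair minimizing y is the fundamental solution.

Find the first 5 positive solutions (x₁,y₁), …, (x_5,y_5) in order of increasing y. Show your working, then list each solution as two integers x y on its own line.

24335 1794
1184384449 87313980
57643991108495 4249571404806
2805533046066067201 206826640184594040
136545293294391499564175 10066252573534620521994

√184 → a₀=13, period (1,1,3,2,1,2,1,2,3,1,1,26); ℓ=12 even so k=11
k=0  a_k=13  p_k/q_k = 13/1
…
k=3  a_k=3  p_k/q_k = 95/7
…
k=6  a_k=2  p_k/q_k = 841/62
k=7  a_k=1  p_k/q_k = 1153/85
k=8  a_k=2  p_k/q_k = 3147/232
k=9  a_k=3  p_k/q_k = 10594/781
k=10  a_k=1  p_k/q_k = 13741/1013
k=11  a_k=1  p_k/q_k = 24335/1794
→ (24335, 1794).  Check: 24335²=592192225, 184·1794²=592192224, difference 1.
k=2:  x_2 = 24335·24335+184·1794·1794 = 1184384449,  y_2 = 24335·1794+1794·24335 = 87313980
k=3:  x_3 = 24335·1184384449+184·1794·87313980 = 57643991108495,  y_3 = 24335·87313980+1794·1184384449 = 4249571404806
k=4:  x_4 = 24335·57643991108495+184·1794·4249571404806 = 2805533046066067201,  y_4 = 24335·4249571404806+1794·57643991108495 = 206826640184594040
k=5:  x_5 = 24335·2805533046066067201+184·1794·206826640184594040 = 136545293294391499564175,  y_5 = 24335·206826640184594040+1794·2805533046066067201 = 10066252573534620521994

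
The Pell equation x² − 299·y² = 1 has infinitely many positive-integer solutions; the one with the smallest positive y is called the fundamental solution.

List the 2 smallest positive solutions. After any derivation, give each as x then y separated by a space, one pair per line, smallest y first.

√299 → a₀=17, period (3,2,3,34); ℓ=4 even so k=3
a_0=17:  p_0=17·1+0=17,  q_0=17·0+1=1
a_1=3:  p_1=3·17+1=52,  q_1=3·1+0=3
a_2=2:  p_2=2·52+17=121,  q_2=2·3+1=7
a_3=3:  p_3=3·121+52=415,  q_3=3·7+3=24
(x₁, y₁) = (415, 24);  415² − 299·24² = 1 ✓
(415+24√299)^2 = 344449 + 19920√299

415 24
344449 19920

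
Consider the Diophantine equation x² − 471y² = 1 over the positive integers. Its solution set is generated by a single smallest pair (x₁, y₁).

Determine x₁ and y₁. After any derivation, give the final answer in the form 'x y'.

d=471: √d = [21; 1,2,2,1,3,…,2,1,42] (ℓ=14, even), read p_13/q_13
a_0=21:  p_0=21·1+0=21,  q_0=21·0+1=1
…
a_2=2:  p_2=2·22+21=65,  q_2=2·1+1=3
…
a_4=1:  p_4=1·152+65=217,  q_4=1·7+3=10
a_5=3:  p_5=3·217+152=803,  q_5=3·10+7=37
…
a_7=14:  p_7=14·3429+803=48809,  q_7=14·158+37=2249
a_8=4:  p_8=4·48809+3429=198665,  q_8=4·2249+158=9154
a_9=3:  p_9=3·198665+48809=644804,  q_9=3·9154+2249=29711
a_10=1:  p_10=1·644804+198665=843469,  q_10=1·29711+9154=38865
a_11=2:  p_11=2·843469+644804=2331742,  q_11=2·38865+29711=107441
a_12=2:  p_12=2·2331742+843469=5506953,  q_12=2·107441+38865=253747
a_13=1:  p_13=1·5506953+2331742=7838695,  q_13=1·253747+107441=361188
fundamental: x₁=7838695, y₁=361188  (since 61445139303025 − 471·130456771344 = 1)

7838695 361188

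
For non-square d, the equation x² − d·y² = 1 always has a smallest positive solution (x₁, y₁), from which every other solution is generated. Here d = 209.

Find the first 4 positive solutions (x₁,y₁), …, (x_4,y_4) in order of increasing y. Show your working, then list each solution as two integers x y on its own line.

46551 3220
4333991201 299788440
403503248748951 27910903337660
37566959460690844801 2598560922243032880

√209 = [14; 2,5,3,2,3,5,2,28, …], period ℓ=8 (even) → k=7
k=0  a_k=14  p_k/q_k = 14/1
k=1  a_k=2  p_k/q_k = 29/2
…
k=3  a_k=3  p_k/q_k = 506/35
k=4  a_k=2  p_k/q_k = 1171/81
k=5  a_k=3  p_k/q_k = 4019/278
k=6  a_k=5  p_k/q_k = 21266/1471
k=7  a_k=2  p_k/q_k = 46551/3220
fundamental: x₁=46551, y₁=3220  (since 2166995601 − 209·10368400 = 1)
k=2:  x_2 = 46551·46551+209·3220·3220 = 4333991201,  y_2 = 46551·3220+3220·46551 = 299788440
k=3:  x_3 = 46551·4333991201+209·3220·299788440 = 403503248748951,  y_3 = 46551·299788440+3220·4333991201 = 27910903337660
k=4:  x_4 = 46551·403503248748951+209·3220·27910903337660 = 37566959460690844801,  y_4 = 46551·27910903337660+3220·403503248748951 = 2598560922243032880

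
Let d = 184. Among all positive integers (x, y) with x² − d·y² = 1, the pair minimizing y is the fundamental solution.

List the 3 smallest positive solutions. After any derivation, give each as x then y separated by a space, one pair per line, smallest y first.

√184 → a₀=13, period (1,1,3,2,1,2,1,2,3,1,1,26); ℓ=12 even so k=11
k=0  a_k=13  p_k/q_k = 13/1
k=1  a_k=1  p_k/q_k = 14/1
…
k=4  a_k=2  p_k/q_k = 217/16
k=5  a_k=1  p_k/q_k = 312/23
k=6  a_k=2  p_k/q_k = 841/62
k=7  a_k=1  p_k/q_k = 1153/85
k=8  a_k=2  p_k/q_k = 3147/232
k=9  a_k=3  p_k/q_k = 10594/781
k=10  a_k=1  p_k/q_k = 13741/1013
k=11  a_k=1  p_k/q_k = 24335/1794
(x₁, y₁) = (24335, 1794);  24335² − 184·1794² = 1 ✓
(24335+1794√184)^2 = 1184384449 + 87313980√184
(24335+1794√184)^3 = 57643991108495 + 4249571404806√184

24335 1794
1184384449 87313980
57643991108495 4249571404806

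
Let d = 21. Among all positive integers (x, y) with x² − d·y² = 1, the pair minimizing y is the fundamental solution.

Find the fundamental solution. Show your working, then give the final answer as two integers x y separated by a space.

55 12

√21 = [4; 1,1,2,1,1,8, …], period ℓ=6 (even) → k=5
step 0: (4, 1)  from 4·(1,0) + (0,1)
step 1: (5, 1)  from 1·(4,1) + (1,0)
…
step 3: (23, 5)  from 2·(9,2) + (5,1)
step 4: (32, 7)  from 1·(23,5) + (9,2)
step 5: (55, 12)  from 1·(32,7) + (23,5)
→ (55, 12).  Check: 55²=3025, 21·12²=3024, difference 1.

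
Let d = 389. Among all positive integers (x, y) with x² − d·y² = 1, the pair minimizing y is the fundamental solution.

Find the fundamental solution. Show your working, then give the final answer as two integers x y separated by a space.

√389 → a₀=19, period (1,2,1,1,1,1,2,1,38); ℓ=9 odd so k=17
step 0: (19, 1)  from 19·(1,0) + (0,1)
step 1: (20, 1)  from 1·(19,1) + (1,0)
step 2: (59, 3)  from 2·(20,1) + (19,1)
step 3: (79, 4)  from 1·(59,3) + (20,1)
step 4: (138, 7)  from 1·(79,4) + (59,3)
…
step 6: (355, 18)  from 1·(217,11) + (138,7)
step 7: (927, 47)  from 2·(355,18) + (217,11)
…
step 9: (49643, 2517)  from 38·(1282,65) + (927,47)
…
step 11: (151493, 7681)  from 2·(50925,2582) + (49643,2517)
step 12: (202418, 10263)  from 1·(151493,7681) + (50925,2582)
step 13: (353911, 17944)  from 1·(202418,10263) + (151493,7681)
step 14: (556329, 28207)  from 1·(353911,17944) + (202418,10263)
step 15: (910240, 46151)  from 1·(556329,28207) + (353911,17944)
step 16: (2376809, 120509)  from 2·(910240,46151) + (556329,28207)
step 17: (3287049, 166660)  from 1·(2376809,120509) + (910240,46151)
(x₁, y₁) = (3287049, 166660);  3287049² − 389·166660² = 1 ✓

3287049 166660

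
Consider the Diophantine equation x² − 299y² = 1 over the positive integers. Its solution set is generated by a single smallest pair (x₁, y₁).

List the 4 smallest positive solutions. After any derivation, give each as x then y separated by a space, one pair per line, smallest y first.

d=299: √d = [17; 3,2,3,34] (ℓ=4, even), read p_3/q_3
k=0  a_k=17  p_k/q_k = 17/1
…
k=2  a_k=2  p_k/q_k = 121/7
k=3  a_k=3  p_k/q_k = 415/24
→ (415, 24).  Check: 415²=172225, 299·24²=172224, difference 1.
n=2: (415,24)∘(415,24) = (415·415+299·24·24, 415·24+24·415) = (344449,19920)
n=3: (344449,19920)∘(415,24) = (415·344449+299·24·19920, 415·19920+24·344449) = (285892255,16533576)
n=4: (285892255,16533576)∘(415,24) = (415·285892255+299·24·16533576, 415·16533576+24·285892255) = (237290227201,13722848160)

415 24
344449 19920
285892255 16533576
237290227201 13722848160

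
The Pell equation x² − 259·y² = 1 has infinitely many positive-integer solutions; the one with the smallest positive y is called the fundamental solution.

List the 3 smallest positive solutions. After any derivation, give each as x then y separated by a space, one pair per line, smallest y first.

[16; 10,1,2,3,4,3,2,1,10,32] for √259; ℓ=10 ⇒ convergent index 9
step 0: (16, 1)  from 16·(1,0) + (0,1)
step 1: (161, 10)  from 10·(16,1) + (1,0)
step 2: (177, 11)  from 1·(161,10) + (16,1)
step 3: (515, 32)  from 2·(177,11) + (161,10)
step 4: (1722, 107)  from 3·(515,32) + (177,11)
step 5: (7403, 460)  from 4·(1722,107) + (515,32)
step 6: (23931, 1487)  from 3·(7403,460) + (1722,107)
step 7: (55265, 3434)  from 2·(23931,1487) + (7403,460)
step 8: (79196, 4921)  from 1·(55265,3434) + (23931,1487)
step 9: (847225, 52644)  from 10·(79196,4921) + (55265,3434)
→ (847225, 52644).  Check: 847225²=717790200625, 259·52644²=717790200624, difference 1.
n=2: (847225,52644)∘(847225,52644) = (847225·847225+259·52644·52644, 847225·52644+52644·847225) = (1435580401249,89202625800)
n=3: (1435580401249,89202625800)∘(847225,52644) = (847225·1435580401249+259·52644·89202625800, 847225·89202625800+52644·1435580401249) = (2432519210895520825,151149389286757356)

847225 52644
1435580401249 89202625800
2432519210895520825 151149389286757356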